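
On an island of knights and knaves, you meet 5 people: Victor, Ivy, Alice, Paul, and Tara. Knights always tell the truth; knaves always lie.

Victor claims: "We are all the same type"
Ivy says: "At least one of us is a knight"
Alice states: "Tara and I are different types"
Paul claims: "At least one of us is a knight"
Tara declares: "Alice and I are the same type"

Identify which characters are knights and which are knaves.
Victor is a knave.
Ivy is a knight.
Alice is a knight.
Paul is a knight.
Tara is a knave.

Verification:
- Victor (knave) says "We are all the same type" - this is FALSE (a lie) because Ivy, Alice, and Paul are knights and Victor and Tara are knaves.
- Ivy (knight) says "At least one of us is a knight" - this is TRUE because Ivy, Alice, and Paul are knights.
- Alice (knight) says "Tara and I are different types" - this is TRUE because Alice is a knight and Tara is a knave.
- Paul (knight) says "At least one of us is a knight" - this is TRUE because Ivy, Alice, and Paul are knights.
- Tara (knave) says "Alice and I are the same type" - this is FALSE (a lie) because Tara is a knave and Alice is a knight.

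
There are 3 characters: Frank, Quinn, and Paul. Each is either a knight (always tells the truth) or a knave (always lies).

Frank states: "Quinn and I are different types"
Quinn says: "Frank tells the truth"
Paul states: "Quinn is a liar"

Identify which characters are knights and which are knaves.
Frank is a knave.
Quinn is a knave.
Paul is a knight.

Verification:
- Frank (knave) says "Quinn and I are different types" - this is FALSE (a lie) because Frank is a knave and Quinn is a knave.
- Quinn (knave) says "Frank tells the truth" - this is FALSE (a lie) because Frank is a knave.
- Paul (knight) says "Quinn is a liar" - this is TRUE because Quinn is a knave.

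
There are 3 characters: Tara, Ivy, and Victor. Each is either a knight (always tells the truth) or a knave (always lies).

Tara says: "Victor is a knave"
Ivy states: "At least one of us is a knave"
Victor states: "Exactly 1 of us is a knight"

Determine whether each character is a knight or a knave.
Tara is a knight.
Ivy is a knight.
Victor is a knave.

Verification:
- Tara (knight) says "Victor is a knave" - this is TRUE because Victor is a knave.
- Ivy (knight) says "At least one of us is a knave" - this is TRUE because Victor is a knave.
- Victor (knave) says "Exactly 1 of us is a knight" - this is FALSE (a lie) because there are 2 knights.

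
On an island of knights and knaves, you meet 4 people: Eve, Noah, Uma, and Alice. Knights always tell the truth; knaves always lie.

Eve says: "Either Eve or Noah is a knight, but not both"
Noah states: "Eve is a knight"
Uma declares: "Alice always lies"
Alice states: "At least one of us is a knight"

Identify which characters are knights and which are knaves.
Eve is a knave.
Noah is a knave.
Uma is a knave.
Alice is a knight.

Verification:
- Eve (knave) says "Either Eve or Noah is a knight, but not both" - this is FALSE (a lie) because Eve is a knave and Noah is a knave.
- Noah (knave) says "Eve is a knight" - this is FALSE (a lie) because Eve is a knave.
- Uma (knave) says "Alice always lies" - this is FALSE (a lie) because Alice is a knight.
- Alice (knight) says "At least one of us is a knight" - this is TRUE because Alice is a knight.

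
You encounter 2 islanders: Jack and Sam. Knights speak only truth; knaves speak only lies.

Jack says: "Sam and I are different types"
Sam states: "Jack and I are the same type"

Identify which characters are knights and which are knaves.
Jack is a knight.
Sam is a knave.

Verification:
- Jack (knight) says "Sam and I are different types" - this is TRUE because Jack is a knight and Sam is a knave.
- Sam (knave) says "Jack and I are the same type" - this is FALSE (a lie) because Sam is a knave and Jack is a knight.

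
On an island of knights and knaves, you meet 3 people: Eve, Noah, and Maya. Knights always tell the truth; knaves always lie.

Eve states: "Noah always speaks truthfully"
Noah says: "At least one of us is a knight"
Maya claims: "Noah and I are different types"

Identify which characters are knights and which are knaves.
Eve is a knave.
Noah is a knave.
Maya is a knave.

Verification:
- Eve (knave) says "Noah always speaks truthfully" - this is FALSE (a lie) because Noah is a knave.
- Noah (knave) says "At least one of us is a knight" - this is FALSE (a lie) because no one is a knight.
- Maya (knave) says "Noah and I are different types" - this is FALSE (a lie) because Maya is a knave and Noah is a knave.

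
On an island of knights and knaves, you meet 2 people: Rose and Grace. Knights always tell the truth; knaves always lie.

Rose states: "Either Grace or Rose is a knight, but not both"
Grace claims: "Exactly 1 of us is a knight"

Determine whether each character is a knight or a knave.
Rose is a knave.
Grace is a knave.

Verification:
- Rose (knave) says "Either Grace or Rose is a knight, but not both" - this is FALSE (a lie) because Grace is a knave and Rose is a knave.
- Grace (knave) says "Exactly 1 of us is a knight" - this is FALSE (a lie) because there are 0 knights.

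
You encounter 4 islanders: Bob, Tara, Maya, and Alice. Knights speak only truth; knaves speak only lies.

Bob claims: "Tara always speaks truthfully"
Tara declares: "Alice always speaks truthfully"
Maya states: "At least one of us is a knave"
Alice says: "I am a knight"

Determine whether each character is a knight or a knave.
Bob is a knave.
Tara is a knave.
Maya is a knight.
Alice is a knave.

Verification:
- Bob (knave) says "Tara always speaks truthfully" - this is FALSE (a lie) because Tara is a knave.
- Tara (knave) says "Alice always speaks truthfully" - this is FALSE (a lie) because Alice is a knave.
- Maya (knight) says "At least one of us is a knave" - this is TRUE because Bob, Tara, and Alice are knaves.
- Alice (knave) says "I am a knight" - this is FALSE (a lie) because Alice is a knave.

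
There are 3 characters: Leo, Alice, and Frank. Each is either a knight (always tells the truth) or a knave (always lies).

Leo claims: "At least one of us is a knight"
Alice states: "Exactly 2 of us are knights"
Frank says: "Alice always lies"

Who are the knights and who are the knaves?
Leo is a knight.
Alice is a knight.
Frank is a knave.

Verification:
- Leo (knight) says "At least one of us is a knight" - this is TRUE because Leo and Alice are knights.
- Alice (knight) says "Exactly 2 of us are knights" - this is TRUE because there are 2 knights.
- Frank (knave) says "Alice always lies" - this is FALSE (a lie) because Alice is a knight.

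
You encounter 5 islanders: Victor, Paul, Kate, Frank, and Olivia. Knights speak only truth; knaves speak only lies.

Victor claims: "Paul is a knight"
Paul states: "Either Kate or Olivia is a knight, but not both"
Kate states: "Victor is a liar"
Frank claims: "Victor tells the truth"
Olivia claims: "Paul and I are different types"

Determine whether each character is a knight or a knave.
Victor is a knave.
Paul is a knave.
Kate is a knight.
Frank is a knave.
Olivia is a knight.

Verification:
- Victor (knave) says "Paul is a knight" - this is FALSE (a lie) because Paul is a knave.
- Paul (knave) says "Either Kate or Olivia is a knight, but not both" - this is FALSE (a lie) because Kate is a knight and Olivia is a knight.
- Kate (knight) says "Victor is a liar" - this is TRUE because Victor is a knave.
- Frank (knave) says "Victor tells the truth" - this is FALSE (a lie) because Victor is a knave.
- Olivia (knight) says "Paul and I are different types" - this is TRUE because Olivia is a knight and Paul is a knave.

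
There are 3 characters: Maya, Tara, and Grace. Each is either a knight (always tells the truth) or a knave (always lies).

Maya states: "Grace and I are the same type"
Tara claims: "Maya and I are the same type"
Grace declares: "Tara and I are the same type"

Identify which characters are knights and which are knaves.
Maya is a knight.
Tara is a knight.
Grace is a knight.

Verification:
- Maya (knight) says "Grace and I are the same type" - this is TRUE because Maya is a knight and Grace is a knight.
- Tara (knight) says "Maya and I are the same type" - this is TRUE because Tara is a knight and Maya is a knight.
- Grace (knight) says "Tara and I are the same type" - this is TRUE because Grace is a knight and Tara is a knight.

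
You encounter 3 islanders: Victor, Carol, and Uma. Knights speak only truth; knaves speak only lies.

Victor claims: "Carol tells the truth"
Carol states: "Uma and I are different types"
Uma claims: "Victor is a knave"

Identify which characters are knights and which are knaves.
Victor is a knight.
Carol is a knight.
Uma is a knave.

Verification:
- Victor (knight) says "Carol tells the truth" - this is TRUE because Carol is a knight.
- Carol (knight) says "Uma and I are different types" - this is TRUE because Carol is a knight and Uma is a knave.
- Uma (knave) says "Victor is a knave" - this is FALSE (a lie) because Victor is a knight.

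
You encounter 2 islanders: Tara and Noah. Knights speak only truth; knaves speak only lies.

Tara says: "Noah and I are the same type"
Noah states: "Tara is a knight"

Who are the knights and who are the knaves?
Tara is a knight.
Noah is a knight.

Verification:
- Tara (knight) says "Noah and I are the same type" - this is TRUE because Tara is a knight and Noah is a knight.
- Noah (knight) says "Tara is a knight" - this is TRUE because Tara is a knight.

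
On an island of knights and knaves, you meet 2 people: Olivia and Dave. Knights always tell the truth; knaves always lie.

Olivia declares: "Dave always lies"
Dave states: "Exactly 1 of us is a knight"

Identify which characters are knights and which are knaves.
Olivia is a knave.
Dave is a knight.

Verification:
- Olivia (knave) says "Dave always lies" - this is FALSE (a lie) because Dave is a knight.
- Dave (knight) says "Exactly 1 of us is a knight" - this is TRUE because there are 1 knights.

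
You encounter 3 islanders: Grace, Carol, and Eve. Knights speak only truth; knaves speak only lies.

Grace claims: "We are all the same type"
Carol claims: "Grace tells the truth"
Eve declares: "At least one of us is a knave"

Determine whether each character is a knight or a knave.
Grace is a knave.
Carol is a knave.
Eve is a knight.

Verification:
- Grace (knave) says "We are all the same type" - this is FALSE (a lie) because Eve is a knight and Grace and Carol are knaves.
- Carol (knave) says "Grace tells the truth" - this is FALSE (a lie) because Grace is a knave.
- Eve (knight) says "At least one of us is a knave" - this is TRUE because Grace and Carol are knaves.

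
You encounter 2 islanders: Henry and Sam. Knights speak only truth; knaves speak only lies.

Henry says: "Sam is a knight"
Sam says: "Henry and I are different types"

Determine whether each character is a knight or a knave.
Henry is a knave.
Sam is a knave.

Verification:
- Henry (knave) says "Sam is a knight" - this is FALSE (a lie) because Sam is a knave.
- Sam (knave) says "Henry and I are different types" - this is FALSE (a lie) because Sam is a knave and Henry is a knave.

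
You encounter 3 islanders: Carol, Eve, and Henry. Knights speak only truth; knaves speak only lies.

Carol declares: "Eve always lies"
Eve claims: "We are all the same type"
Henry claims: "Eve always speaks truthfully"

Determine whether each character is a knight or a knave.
Carol is a knight.
Eve is a knave.
Henry is a knave.

Verification:
- Carol (knight) says "Eve always lies" - this is TRUE because Eve is a knave.
- Eve (knave) says "We are all the same type" - this is FALSE (a lie) because Carol is a knight and Eve and Henry are knaves.
- Henry (knave) says "Eve always speaks truthfully" - this is FALSE (a lie) because Eve is a knave.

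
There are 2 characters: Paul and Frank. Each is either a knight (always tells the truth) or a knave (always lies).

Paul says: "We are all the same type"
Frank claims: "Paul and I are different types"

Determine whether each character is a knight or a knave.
Paul is a knave.
Frank is a knight.

Verification:
- Paul (knave) says "We are all the same type" - this is FALSE (a lie) because Frank is a knight and Paul is a knave.
- Frank (knight) says "Paul and I are different types" - this is TRUE because Frank is a knight and Paul is a knave.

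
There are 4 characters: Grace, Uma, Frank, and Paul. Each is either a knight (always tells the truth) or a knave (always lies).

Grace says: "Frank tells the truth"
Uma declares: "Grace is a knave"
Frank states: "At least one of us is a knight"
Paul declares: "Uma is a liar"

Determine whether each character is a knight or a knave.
Grace is a knight.
Uma is a knave.
Frank is a knight.
Paul is a knight.

Verification:
- Grace (knight) says "Frank tells the truth" - this is TRUE because Frank is a knight.
- Uma (knave) says "Grace is a knave" - this is FALSE (a lie) because Grace is a knight.
- Frank (knight) says "At least one of us is a knight" - this is TRUE because Grace, Frank, and Paul are knights.
- Paul (knight) says "Uma is a liar" - this is TRUE because Uma is a knave.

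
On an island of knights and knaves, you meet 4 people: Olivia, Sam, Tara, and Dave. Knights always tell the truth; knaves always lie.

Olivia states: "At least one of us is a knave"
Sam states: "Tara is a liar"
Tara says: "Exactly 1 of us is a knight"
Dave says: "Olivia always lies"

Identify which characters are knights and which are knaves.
Olivia is a knight.
Sam is a knight.
Tara is a knave.
Dave is a knave.

Verification:
- Olivia (knight) says "At least one of us is a knave" - this is TRUE because Tara and Dave are knaves.
- Sam (knight) says "Tara is a liar" - this is TRUE because Tara is a knave.
- Tara (knave) says "Exactly 1 of us is a knight" - this is FALSE (a lie) because there are 2 knights.
- Dave (knave) says "Olivia always lies" - this is FALSE (a lie) because Olivia is a knight.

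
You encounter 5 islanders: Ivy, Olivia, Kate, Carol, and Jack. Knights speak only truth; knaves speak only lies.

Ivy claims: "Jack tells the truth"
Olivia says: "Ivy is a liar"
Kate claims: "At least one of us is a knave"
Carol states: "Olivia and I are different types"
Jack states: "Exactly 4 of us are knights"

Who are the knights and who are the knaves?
Ivy is a knight.
Olivia is a knave.
Kate is a knight.
Carol is a knight.
Jack is a knight.

Verification:
- Ivy (knight) says "Jack tells the truth" - this is TRUE because Jack is a knight.
- Olivia (knave) says "Ivy is a liar" - this is FALSE (a lie) because Ivy is a knight.
- Kate (knight) says "At least one of us is a knave" - this is TRUE because Olivia is a knave.
- Carol (knight) says "Olivia and I are different types" - this is TRUE because Carol is a knight and Olivia is a knave.
- Jack (knight) says "Exactly 4 of us are knights" - this is TRUE because there are 4 knights.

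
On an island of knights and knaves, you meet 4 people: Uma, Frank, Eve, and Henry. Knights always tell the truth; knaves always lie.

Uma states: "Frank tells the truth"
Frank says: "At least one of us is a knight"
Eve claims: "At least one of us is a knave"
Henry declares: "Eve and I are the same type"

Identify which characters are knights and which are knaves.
Uma is a knight.
Frank is a knight.
Eve is a knight.
Henry is a knave.

Verification:
- Uma (knight) says "Frank tells the truth" - this is TRUE because Frank is a knight.
- Frank (knight) says "At least one of us is a knight" - this is TRUE because Uma, Frank, and Eve are knights.
- Eve (knight) says "At least one of us is a knave" - this is TRUE because Henry is a knave.
- Henry (knave) says "Eve and I are the same type" - this is FALSE (a lie) because Henry is a knave and Eve is a knight.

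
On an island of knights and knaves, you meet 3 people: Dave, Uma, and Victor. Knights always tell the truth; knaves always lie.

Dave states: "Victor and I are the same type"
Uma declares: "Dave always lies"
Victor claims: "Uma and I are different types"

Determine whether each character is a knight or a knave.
Dave is a knight.
Uma is a knave.
Victor is a knight.

Verification:
- Dave (knight) says "Victor and I are the same type" - this is TRUE because Dave is a knight and Victor is a knight.
- Uma (knave) says "Dave always lies" - this is FALSE (a lie) because Dave is a knight.
- Victor (knight) says "Uma and I are different types" - this is TRUE because Victor is a knight and Uma is a knave.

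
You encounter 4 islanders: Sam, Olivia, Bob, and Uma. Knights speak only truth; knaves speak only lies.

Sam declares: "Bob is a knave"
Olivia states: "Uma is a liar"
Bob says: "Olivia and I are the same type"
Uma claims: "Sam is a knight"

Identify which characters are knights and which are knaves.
Sam is a knave.
Olivia is a knight.
Bob is a knight.
Uma is a knave.

Verification:
- Sam (knave) says "Bob is a knave" - this is FALSE (a lie) because Bob is a knight.
- Olivia (knight) says "Uma is a liar" - this is TRUE because Uma is a knave.
- Bob (knight) says "Olivia and I are the same type" - this is TRUE because Bob is a knight and Olivia is a knight.
- Uma (knave) says "Sam is a knight" - this is FALSE (a lie) because Sam is a knave.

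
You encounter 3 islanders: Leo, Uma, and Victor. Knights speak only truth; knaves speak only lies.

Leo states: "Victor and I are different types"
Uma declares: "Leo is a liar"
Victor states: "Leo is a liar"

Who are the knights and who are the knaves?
Leo is a knight.
Uma is a knave.
Victor is a knave.

Verification:
- Leo (knight) says "Victor and I are different types" - this is TRUE because Leo is a knight and Victor is a knave.
- Uma (knave) says "Leo is a liar" - this is FALSE (a lie) because Leo is a knight.
- Victor (knave) says "Leo is a liar" - this is FALSE (a lie) because Leo is a knight.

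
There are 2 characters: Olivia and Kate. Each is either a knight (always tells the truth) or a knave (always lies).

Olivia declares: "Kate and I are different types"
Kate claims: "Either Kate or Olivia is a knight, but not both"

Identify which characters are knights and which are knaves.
Olivia is a knave.
Kate is a knave.

Verification:
- Olivia (knave) says "Kate and I are different types" - this is FALSE (a lie) because Olivia is a knave and Kate is a knave.
- Kate (knave) says "Either Kate or Olivia is a knight, but not both" - this is FALSE (a lie) because Kate is a knave and Olivia is a knave.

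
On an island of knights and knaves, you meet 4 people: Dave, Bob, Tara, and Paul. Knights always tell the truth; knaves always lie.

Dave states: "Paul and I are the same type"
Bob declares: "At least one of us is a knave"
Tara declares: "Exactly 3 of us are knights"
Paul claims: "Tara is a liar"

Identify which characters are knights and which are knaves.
Dave is a knave.
Bob is a knight.
Tara is a knave.
Paul is a knight.

Verification:
- Dave (knave) says "Paul and I are the same type" - this is FALSE (a lie) because Dave is a knave and Paul is a knight.
- Bob (knight) says "At least one of us is a knave" - this is TRUE because Dave and Tara are knaves.
- Tara (knave) says "Exactly 3 of us are knights" - this is FALSE (a lie) because there are 2 knights.
- Paul (knight) says "Tara is a liar" - this is TRUE because Tara is a knave.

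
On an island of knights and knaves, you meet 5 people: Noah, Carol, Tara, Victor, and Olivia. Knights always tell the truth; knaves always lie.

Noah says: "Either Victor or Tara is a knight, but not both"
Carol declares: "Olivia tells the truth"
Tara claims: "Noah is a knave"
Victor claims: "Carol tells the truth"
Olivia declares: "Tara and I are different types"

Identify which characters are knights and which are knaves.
Noah is a knight.
Carol is a knight.
Tara is a knave.
Victor is a knight.
Olivia is a knight.

Verification:
- Noah (knight) says "Either Victor or Tara is a knight, but not both" - this is TRUE because Victor is a knight and Tara is a knave.
- Carol (knight) says "Olivia tells the truth" - this is TRUE because Olivia is a knight.
- Tara (knave) says "Noah is a knave" - this is FALSE (a lie) because Noah is a knight.
- Victor (knight) says "Carol tells the truth" - this is TRUE because Carol is a knight.
- Olivia (knight) says "Tara and I are different types" - this is TRUE because Olivia is a knight and Tara is a knave.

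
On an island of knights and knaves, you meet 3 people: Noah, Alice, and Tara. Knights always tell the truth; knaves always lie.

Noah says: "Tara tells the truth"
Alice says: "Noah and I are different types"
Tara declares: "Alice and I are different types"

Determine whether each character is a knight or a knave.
Noah is a knave.
Alice is a knave.
Tara is a knave.

Verification:
- Noah (knave) says "Tara tells the truth" - this is FALSE (a lie) because Tara is a knave.
- Alice (knave) says "Noah and I are different types" - this is FALSE (a lie) because Alice is a knave and Noah is a knave.
- Tara (knave) says "Alice and I are different types" - this is FALSE (a lie) because Tara is a knave and Alice is a knave.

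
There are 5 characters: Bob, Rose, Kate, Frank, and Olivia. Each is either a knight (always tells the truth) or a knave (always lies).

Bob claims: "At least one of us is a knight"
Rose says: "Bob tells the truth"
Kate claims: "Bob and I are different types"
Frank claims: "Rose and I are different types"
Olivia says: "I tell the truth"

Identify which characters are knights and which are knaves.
Bob is a knave.
Rose is a knave.
Kate is a knave.
Frank is a knave.
Olivia is a knave.

Verification:
- Bob (knave) says "At least one of us is a knight" - this is FALSE (a lie) because no one is a knight.
- Rose (knave) says "Bob tells the truth" - this is FALSE (a lie) because Bob is a knave.
- Kate (knave) says "Bob and I are different types" - this is FALSE (a lie) because Kate is a knave and Bob is a knave.
- Frank (knave) says "Rose and I are different types" - this is FALSE (a lie) because Frank is a knave and Rose is a knave.
- Olivia (knave) says "I tell the truth" - this is FALSE (a lie) because Olivia is a knave.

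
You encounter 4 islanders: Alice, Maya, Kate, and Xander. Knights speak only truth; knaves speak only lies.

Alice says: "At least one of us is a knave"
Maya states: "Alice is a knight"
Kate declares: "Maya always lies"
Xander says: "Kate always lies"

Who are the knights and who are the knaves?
Alice is a knight.
Maya is a knight.
Kate is a knave.
Xander is a knight.

Verification:
- Alice (knight) says "At least one of us is a knave" - this is TRUE because Kate is a knave.
- Maya (knight) says "Alice is a knight" - this is TRUE because Alice is a knight.
- Kate (knave) says "Maya always lies" - this is FALSE (a lie) because Maya is a knight.
- Xander (knight) says "Kate always lies" - this is TRUE because Kate is a knave.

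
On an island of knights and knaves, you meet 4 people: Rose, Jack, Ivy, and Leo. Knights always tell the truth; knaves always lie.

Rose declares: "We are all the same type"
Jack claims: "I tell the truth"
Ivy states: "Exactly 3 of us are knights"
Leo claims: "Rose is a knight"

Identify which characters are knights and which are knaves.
Rose is a knave.
Jack is a knight.
Ivy is a knave.
Leo is a knave.

Verification:
- Rose (knave) says "We are all the same type" - this is FALSE (a lie) because Jack is a knight and Rose, Ivy, and Leo are knaves.
- Jack (knight) says "I tell the truth" - this is TRUE because Jack is a knight.
- Ivy (knave) says "Exactly 3 of us are knights" - this is FALSE (a lie) because there are 1 knights.
- Leo (knave) says "Rose is a knight" - this is FALSE (a lie) because Rose is a knave.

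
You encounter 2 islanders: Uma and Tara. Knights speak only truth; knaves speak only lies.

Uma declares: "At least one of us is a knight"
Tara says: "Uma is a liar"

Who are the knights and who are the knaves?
Uma is a knight.
Tara is a knave.

Verification:
- Uma (knight) says "At least one of us is a knight" - this is TRUE because Uma is a knight.
- Tara (knave) says "Uma is a liar" - this is FALSE (a lie) because Uma is a knight.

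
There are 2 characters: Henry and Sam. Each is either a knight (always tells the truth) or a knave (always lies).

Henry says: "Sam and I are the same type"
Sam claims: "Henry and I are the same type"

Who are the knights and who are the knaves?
Henry is a knight.
Sam is a knight.

Verification:
- Henry (knight) says "Sam and I are the same type" - this is TRUE because Henry is a knight and Sam is a knight.
- Sam (knight) says "Henry and I are the same type" - this is TRUE because Sam is a knight and Henry is a knight.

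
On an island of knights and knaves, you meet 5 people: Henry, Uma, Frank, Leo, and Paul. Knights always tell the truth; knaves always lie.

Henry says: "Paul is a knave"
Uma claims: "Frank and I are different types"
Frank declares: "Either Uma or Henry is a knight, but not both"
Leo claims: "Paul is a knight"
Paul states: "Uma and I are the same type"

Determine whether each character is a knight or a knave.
Henry is a knight.
Uma is a knight.
Frank is a knave.
Leo is a knave.
Paul is a knave.

Verification:
- Henry (knight) says "Paul is a knave" - this is TRUE because Paul is a knave.
- Uma (knight) says "Frank and I are different types" - this is TRUE because Uma is a knight and Frank is a knave.
- Frank (knave) says "Either Uma or Henry is a knight, but not both" - this is FALSE (a lie) because Uma is a knight and Henry is a knight.
- Leo (knave) says "Paul is a knight" - this is FALSE (a lie) because Paul is a knave.
- Paul (knave) says "Uma and I are the same type" - this is FALSE (a lie) because Paul is a knave and Uma is a knight.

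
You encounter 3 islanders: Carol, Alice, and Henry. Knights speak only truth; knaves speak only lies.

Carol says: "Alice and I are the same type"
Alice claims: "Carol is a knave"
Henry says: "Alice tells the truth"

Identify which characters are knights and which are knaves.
Carol is a knave.
Alice is a knight.
Henry is a knight.

Verification:
- Carol (knave) says "Alice and I are the same type" - this is FALSE (a lie) because Carol is a knave and Alice is a knight.
- Alice (knight) says "Carol is a knave" - this is TRUE because Carol is a knave.
- Henry (knight) says "Alice tells the truth" - this is TRUE because Alice is a knight.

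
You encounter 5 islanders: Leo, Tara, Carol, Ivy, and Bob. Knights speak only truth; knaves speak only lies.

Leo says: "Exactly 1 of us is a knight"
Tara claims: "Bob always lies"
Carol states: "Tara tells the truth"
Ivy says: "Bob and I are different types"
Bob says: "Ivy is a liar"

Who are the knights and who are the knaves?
Leo is a knave.
Tara is a knight.
Carol is a knight.
Ivy is a knight.
Bob is a knave.

Verification:
- Leo (knave) says "Exactly 1 of us is a knight" - this is FALSE (a lie) because there are 3 knights.
- Tara (knight) says "Bob always lies" - this is TRUE because Bob is a knave.
- Carol (knight) says "Tara tells the truth" - this is TRUE because Tara is a knight.
- Ivy (knight) says "Bob and I are different types" - this is TRUE because Ivy is a knight and Bob is a knave.
- Bob (knave) says "Ivy is a liar" - this is FALSE (a lie) because Ivy is a knight.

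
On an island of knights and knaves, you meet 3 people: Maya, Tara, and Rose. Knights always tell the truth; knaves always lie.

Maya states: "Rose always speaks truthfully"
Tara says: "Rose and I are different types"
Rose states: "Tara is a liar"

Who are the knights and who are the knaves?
Maya is a knave.
Tara is a knight.
Rose is a knave.

Verification:
- Maya (knave) says "Rose always speaks truthfully" - this is FALSE (a lie) because Rose is a knave.
- Tara (knight) says "Rose and I are different types" - this is TRUE because Tara is a knight and Rose is a knave.
- Rose (knave) says "Tara is a liar" - this is FALSE (a lie) because Tara is a knight.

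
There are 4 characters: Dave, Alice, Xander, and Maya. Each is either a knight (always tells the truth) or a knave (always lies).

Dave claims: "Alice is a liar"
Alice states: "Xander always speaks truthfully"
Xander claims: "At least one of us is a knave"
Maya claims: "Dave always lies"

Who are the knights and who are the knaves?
Dave is a knave.
Alice is a knight.
Xander is a knight.
Maya is a knight.

Verification:
- Dave (knave) says "Alice is a liar" - this is FALSE (a lie) because Alice is a knight.
- Alice (knight) says "Xander always speaks truthfully" - this is TRUE because Xander is a knight.
- Xander (knight) says "At least one of us is a knave" - this is TRUE because Dave is a knave.
- Maya (knight) says "Dave always lies" - this is TRUE because Dave is a knave.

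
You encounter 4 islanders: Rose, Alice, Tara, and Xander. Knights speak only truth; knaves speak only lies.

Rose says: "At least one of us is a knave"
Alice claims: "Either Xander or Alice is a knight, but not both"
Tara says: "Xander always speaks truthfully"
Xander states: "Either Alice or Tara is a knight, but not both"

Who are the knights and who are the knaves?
Rose is a knight.
Alice is a knave.
Tara is a knave.
Xander is a knave.

Verification:
- Rose (knight) says "At least one of us is a knave" - this is TRUE because Alice, Tara, and Xander are knaves.
- Alice (knave) says "Either Xander or Alice is a knight, but not both" - this is FALSE (a lie) because Xander is a knave and Alice is a knave.
- Tara (knave) says "Xander always speaks truthfully" - this is FALSE (a lie) because Xander is a knave.
- Xander (knave) says "Either Alice or Tara is a knight, but not both" - this is FALSE (a lie) because Alice is a knave and Tara is a knave.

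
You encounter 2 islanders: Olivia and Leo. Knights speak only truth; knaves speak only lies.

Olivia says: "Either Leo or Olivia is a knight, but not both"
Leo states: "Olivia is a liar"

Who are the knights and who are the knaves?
Olivia is a knight.
Leo is a knave.

Verification:
- Olivia (knight) says "Either Leo or Olivia is a knight, but not both" - this is TRUE because Leo is a knave and Olivia is a knight.
- Leo (knave) says "Olivia is a liar" - this is FALSE (a lie) because Olivia is a knight.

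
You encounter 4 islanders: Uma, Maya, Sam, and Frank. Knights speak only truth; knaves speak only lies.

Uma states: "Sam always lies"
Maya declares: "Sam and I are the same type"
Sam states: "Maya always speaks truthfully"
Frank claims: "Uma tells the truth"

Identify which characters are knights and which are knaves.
Uma is a knave.
Maya is a knight.
Sam is a knight.
Frank is a knave.

Verification:
- Uma (knave) says "Sam always lies" - this is FALSE (a lie) because Sam is a knight.
- Maya (knight) says "Sam and I are the same type" - this is TRUE because Maya is a knight and Sam is a knight.
- Sam (knight) says "Maya always speaks truthfully" - this is TRUE because Maya is a knight.
- Frank (knave) says "Uma tells the truth" - this is FALSE (a lie) because Uma is a knave.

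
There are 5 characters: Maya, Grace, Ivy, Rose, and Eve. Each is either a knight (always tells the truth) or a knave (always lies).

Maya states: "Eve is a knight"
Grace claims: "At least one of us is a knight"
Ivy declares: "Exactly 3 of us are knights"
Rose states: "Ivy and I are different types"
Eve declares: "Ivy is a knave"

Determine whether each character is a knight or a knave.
Maya is a knight.
Grace is a knight.
Ivy is a knave.
Rose is a knight.
Eve is a knight.

Verification:
- Maya (knight) says "Eve is a knight" - this is TRUE because Eve is a knight.
- Grace (knight) says "At least one of us is a knight" - this is TRUE because Maya, Grace, Rose, and Eve are knights.
- Ivy (knave) says "Exactly 3 of us are knights" - this is FALSE (a lie) because there are 4 knights.
- Rose (knight) says "Ivy and I are different types" - this is TRUE because Rose is a knight and Ivy is a knave.
- Eve (knight) says "Ivy is a knave" - this is TRUE because Ivy is a knave.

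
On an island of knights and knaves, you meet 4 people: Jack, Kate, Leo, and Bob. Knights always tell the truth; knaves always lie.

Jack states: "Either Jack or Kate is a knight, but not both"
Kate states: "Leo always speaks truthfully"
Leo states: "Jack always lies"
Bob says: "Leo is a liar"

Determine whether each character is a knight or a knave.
Jack is a knight.
Kate is a knave.
Leo is a knave.
Bob is a knight.

Verification:
- Jack (knight) says "Either Jack or Kate is a knight, but not both" - this is TRUE because Jack is a knight and Kate is a knave.
- Kate (knave) says "Leo always speaks truthfully" - this is FALSE (a lie) because Leo is a knave.
- Leo (knave) says "Jack always lies" - this is FALSE (a lie) because Jack is a knight.
- Bob (knight) says "Leo is a liar" - this is TRUE because Leo is a knave.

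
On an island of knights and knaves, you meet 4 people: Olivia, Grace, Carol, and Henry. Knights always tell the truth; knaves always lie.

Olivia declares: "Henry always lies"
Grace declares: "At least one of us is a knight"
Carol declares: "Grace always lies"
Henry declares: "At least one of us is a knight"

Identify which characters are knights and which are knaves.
Olivia is a knave.
Grace is a knight.
Carol is a knave.
Henry is a knight.

Verification:
- Olivia (knave) says "Henry always lies" - this is FALSE (a lie) because Henry is a knight.
- Grace (knight) says "At least one of us is a knight" - this is TRUE because Grace and Henry are knights.
- Carol (knave) says "Grace always lies" - this is FALSE (a lie) because Grace is a knight.
- Henry (knight) says "At least one of us is a knight" - this is TRUE because Grace and Henry are knights.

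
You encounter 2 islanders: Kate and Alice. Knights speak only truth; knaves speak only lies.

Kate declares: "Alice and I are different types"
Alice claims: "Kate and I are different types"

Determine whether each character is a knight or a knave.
Kate is a knave.
Alice is a knave.

Verification:
- Kate (knave) says "Alice and I are different types" - this is FALSE (a lie) because Kate is a knave and Alice is a knave.
- Alice (knave) says "Kate and I are different types" - this is FALSE (a lie) because Alice is a knave and Kate is a knave.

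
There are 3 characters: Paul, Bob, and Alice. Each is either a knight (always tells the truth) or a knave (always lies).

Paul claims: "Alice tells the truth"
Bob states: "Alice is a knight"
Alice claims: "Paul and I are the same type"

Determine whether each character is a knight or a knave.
Paul is a knight.
Bob is a knight.
Alice is a knight.

Verification:
- Paul (knight) says "Alice tells the truth" - this is TRUE because Alice is a knight.
- Bob (knight) says "Alice is a knight" - this is TRUE because Alice is a knight.
- Alice (knight) says "Paul and I are the same type" - this is TRUE because Alice is a knight and Paul is a knight.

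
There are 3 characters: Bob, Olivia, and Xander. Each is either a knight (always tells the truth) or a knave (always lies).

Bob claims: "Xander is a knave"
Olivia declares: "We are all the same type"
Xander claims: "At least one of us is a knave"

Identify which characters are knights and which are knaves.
Bob is a knave.
Olivia is a knave.
Xander is a knight.

Verification:
- Bob (knave) says "Xander is a knave" - this is FALSE (a lie) because Xander is a knight.
- Olivia (knave) says "We are all the same type" - this is FALSE (a lie) because Xander is a knight and Bob and Olivia are knaves.
- Xander (knight) says "At least one of us is a knave" - this is TRUE because Bob and Olivia are knaves.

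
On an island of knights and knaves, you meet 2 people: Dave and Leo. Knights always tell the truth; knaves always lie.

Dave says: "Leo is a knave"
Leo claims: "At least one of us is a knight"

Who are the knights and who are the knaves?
Dave is a knave.
Leo is a knight.

Verification:
- Dave (knave) says "Leo is a knave" - this is FALSE (a lie) because Leo is a knight.
- Leo (knight) says "At least one of us is a knight" - this is TRUE because Leo is a knight.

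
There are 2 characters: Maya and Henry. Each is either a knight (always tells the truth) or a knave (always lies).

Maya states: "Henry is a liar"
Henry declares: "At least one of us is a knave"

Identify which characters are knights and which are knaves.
Maya is a knave.
Henry is a knight.

Verification:
- Maya (knave) says "Henry is a liar" - this is FALSE (a lie) because Henry is a knight.
- Henry (knight) says "At least one of us is a knave" - this is TRUE because Maya is a knave.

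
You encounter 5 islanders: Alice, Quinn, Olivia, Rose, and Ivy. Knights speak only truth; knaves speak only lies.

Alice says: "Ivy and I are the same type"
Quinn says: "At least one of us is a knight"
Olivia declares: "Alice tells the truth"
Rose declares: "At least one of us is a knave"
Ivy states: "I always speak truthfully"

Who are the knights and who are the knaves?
Alice is a knave.
Quinn is a knight.
Olivia is a knave.
Rose is a knight.
Ivy is a knight.

Verification:
- Alice (knave) says "Ivy and I are the same type" - this is FALSE (a lie) because Alice is a knave and Ivy is a knight.
- Quinn (knight) says "At least one of us is a knight" - this is TRUE because Quinn, Rose, and Ivy are knights.
- Olivia (knave) says "Alice tells the truth" - this is FALSE (a lie) because Alice is a knave.
- Rose (knight) says "At least one of us is a knave" - this is TRUE because Alice and Olivia are knaves.
- Ivy (knight) says "I always speak truthfully" - this is TRUE because Ivy is a knight.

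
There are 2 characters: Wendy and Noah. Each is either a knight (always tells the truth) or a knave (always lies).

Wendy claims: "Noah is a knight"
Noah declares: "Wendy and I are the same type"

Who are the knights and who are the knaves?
Wendy is a knight.
Noah is a knight.

Verification:
- Wendy (knight) says "Noah is a knight" - this is TRUE because Noah is a knight.
- Noah (knight) says "Wendy and I are the same type" - this is TRUE because Noah is a knight and Wendy is a knight.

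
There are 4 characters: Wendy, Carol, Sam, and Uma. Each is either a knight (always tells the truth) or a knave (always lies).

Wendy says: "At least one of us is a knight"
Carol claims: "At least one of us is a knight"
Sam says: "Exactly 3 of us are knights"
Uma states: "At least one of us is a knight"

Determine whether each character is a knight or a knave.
Wendy is a knave.
Carol is a knave.
Sam is a knave.
Uma is a knave.

Verification:
- Wendy (knave) says "At least one of us is a knight" - this is FALSE (a lie) because no one is a knight.
- Carol (knave) says "At least one of us is a knight" - this is FALSE (a lie) because no one is a knight.
- Sam (knave) says "Exactly 3 of us are knights" - this is FALSE (a lie) because there are 0 knights.
- Uma (knave) says "At least one of us is a knight" - this is FALSE (a lie) because no one is a knight.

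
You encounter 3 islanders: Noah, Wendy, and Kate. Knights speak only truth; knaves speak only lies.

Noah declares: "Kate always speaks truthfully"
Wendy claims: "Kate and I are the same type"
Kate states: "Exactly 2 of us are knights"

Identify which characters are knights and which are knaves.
Noah is a knight.
Wendy is a knave.
Kate is a knight.

Verification:
- Noah (knight) says "Kate always speaks truthfully" - this is TRUE because Kate is a knight.
- Wendy (knave) says "Kate and I are the same type" - this is FALSE (a lie) because Wendy is a knave and Kate is a knight.
- Kate (knight) says "Exactly 2 of us are knights" - this is TRUE because there are 2 knights.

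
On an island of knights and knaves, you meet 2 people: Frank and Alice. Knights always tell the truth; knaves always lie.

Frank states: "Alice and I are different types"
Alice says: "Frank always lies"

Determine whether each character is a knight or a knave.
Frank is a knight.
Alice is a knave.

Verification:
- Frank (knight) says "Alice and I are different types" - this is TRUE because Frank is a knight and Alice is a knave.
- Alice (knave) says "Frank always lies" - this is FALSE (a lie) because Frank is a knight.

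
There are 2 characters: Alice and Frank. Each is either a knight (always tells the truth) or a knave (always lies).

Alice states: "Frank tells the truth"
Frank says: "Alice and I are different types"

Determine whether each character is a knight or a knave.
Alice is a knave.
Frank is a knave.

Verification:
- Alice (knave) says "Frank tells the truth" - this is FALSE (a lie) because Frank is a knave.
- Frank (knave) says "Alice and I are different types" - this is FALSE (a lie) because Frank is a knave and Alice is a knave.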